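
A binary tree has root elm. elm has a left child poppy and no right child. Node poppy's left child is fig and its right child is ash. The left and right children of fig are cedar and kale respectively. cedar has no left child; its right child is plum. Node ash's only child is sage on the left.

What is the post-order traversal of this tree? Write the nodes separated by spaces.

Post-order visits the left subtree, then the right subtree, then the node.
At elm: go left to poppy.
  At poppy: go left to fig.
    At fig: go left to cedar.
      At cedar: no left child.
      At cedar: go right to plum.
        plum is a leaf — visit plum.
      Visit cedar.
    At fig: go right to kale.
      kale is a leaf — visit kale.
    Visit fig.
  At poppy: go right to ash.
    At ash: go left to sage.
      sage is a leaf — visit sage.
    At ash: no right child.
    Visit ash.
  Visit poppy.
At elm: no right child.
Visit elm.

plum cedar kale fig sage ash poppy elm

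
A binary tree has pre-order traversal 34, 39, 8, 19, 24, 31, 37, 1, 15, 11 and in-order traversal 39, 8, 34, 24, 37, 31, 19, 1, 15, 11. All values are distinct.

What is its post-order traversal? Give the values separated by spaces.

The first element of pre-order is the root; it splits in-order into left and right subtrees.
Root 34: left subtree has 2 nodes {39, 8}, right has 7 {24, 37, 31, 19, 1, 15, 11}.
  Root 39: left subtree has 0 nodes { }, right has 1 {8}.
  Root 19: left subtree has 3 nodes {24, 37, 31}, right has 3 {1, 15, 11}.
    Root 24: left subtree has 0 nodes { }, right has 2 {37, 31}.
      Root 31: left subtree has 1 node {37}, right has 0 { }.
    Root 1: left subtree has 0 nodes { }, right has 2 {15, 11}.
      Root 15: left subtree has 0 nodes { }, right has 1 {11}.

8 39 37 31 24 11 15 1 19 34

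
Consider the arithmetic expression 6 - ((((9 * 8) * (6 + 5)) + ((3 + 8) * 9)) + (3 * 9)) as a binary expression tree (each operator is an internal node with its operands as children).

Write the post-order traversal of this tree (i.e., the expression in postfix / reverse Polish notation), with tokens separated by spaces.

Post-order on an expression tree gives postfix notation: for each operator, emit left operand, right operand, then the operator.

6 9 8 * 6 5 + * 3 8 + 9 * + 3 9 * + -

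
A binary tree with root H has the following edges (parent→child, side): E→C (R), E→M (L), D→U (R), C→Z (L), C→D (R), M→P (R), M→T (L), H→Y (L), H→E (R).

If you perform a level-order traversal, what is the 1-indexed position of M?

Level-order visits nodes level by level from the root, left to right within each level.
Level 0: H
Level 1: Y, E
Level 2: M, C
Level 3: T, P, Z, D
Level 4: U
Full level-order sequence: H, Y, E, M, C, T, P, Z, D, U.

4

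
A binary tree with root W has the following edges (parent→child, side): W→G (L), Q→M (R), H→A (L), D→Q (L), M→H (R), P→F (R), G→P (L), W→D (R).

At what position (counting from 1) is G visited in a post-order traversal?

3

Post-order visits the left subtree, then the right subtree, then the node.
At W: go left to G.
  At G: go left to P.
    At P: no left child.
    At P: go right to F.
      F is a leaf — visit F.
    Visit P.
  At G: no right child.
  Visit G.
At W: go right to D.
  At D: go left to Q.
    At Q: no left child.
    At Q: go right to M.
      At M: no left child.
      At M: go right to H.
        At H: go left to A.
          A is a leaf — visit A.
        At H: no right child.
        Visit H.
      Visit M.
    Visit Q.
  At D: no right child.
  Visit D.
Visit W.
Full post-order sequence: F, P, G, A, H, M, Q, D, W.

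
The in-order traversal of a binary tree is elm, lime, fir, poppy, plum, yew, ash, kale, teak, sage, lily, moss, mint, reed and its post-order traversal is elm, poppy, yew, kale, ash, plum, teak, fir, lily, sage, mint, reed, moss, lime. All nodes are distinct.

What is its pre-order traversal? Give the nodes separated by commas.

The last element of post-order is the root; it splits in-order into left and right subtrees.
Root lime: left subtree has 1 node {elm}, right has 12 {fir, poppy, plum, yew, ash, kale, teak, sage, lily, moss, mint, reed}.
  Root moss: left subtree has 9 nodes {fir, poppy, plum, yew, ash, kale, teak, sage, lily}, right has 2 {mint, reed}.
    Root sage: left subtree has 7 nodes {fir, poppy, plum, yew, ash, kale, teak}, right has 1 {lily}.
      Root fir: left subtree has 0 nodes { }, right has 6 {poppy, plum, yew, ash, kale, teak}.
        Root teak: left subtree has 5 nodes {poppy, plum, yew, ash, kale}, right has 0 { }.
          Root plum: left subtree has 1 node {poppy}, right has 3 {yew, ash, kale}.
            Root ash: left subtree has 1 node {yew}, right has 1 {kale}.
    Root reed: left subtree has 1 node {mint}, right has 0 { }.

lime, elm, moss, sage, fir, teak, plum, poppy, ash, yew, kale, lily, reed, mint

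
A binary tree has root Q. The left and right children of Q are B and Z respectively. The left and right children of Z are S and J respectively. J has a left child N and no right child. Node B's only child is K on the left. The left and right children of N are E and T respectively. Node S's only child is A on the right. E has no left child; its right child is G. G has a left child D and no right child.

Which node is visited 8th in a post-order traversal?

T

Post-order visits the left subtree, then the right subtree, then the node.
At Q: go left to B.
  At B: go left to K.
    K is a leaf — visit K.
  At B: no right child.
  Visit B.
At Q: go right to Z.
  At Z: go left to S.
    At S: no left child.
    At S: go right to A.
      A is a leaf — visit A.
    Visit S.
  At Z: go right to J.
    At J: go left to N.
      At N: go left to E.
        At E: no left child.
        At E: go right to G.
          At G: go left to D.
            D is a leaf — visit D.
          At G: no right child.
          Visit G.
        Visit E.
      At N: go right to T.
        T is a leaf — visit T.
      Visit N.
    At J: no right child.
    Visit J.
  Visit Z.
Visit Q.
Full post-order sequence: K, B, A, S, D, G, E, T, N, J, Z, Q.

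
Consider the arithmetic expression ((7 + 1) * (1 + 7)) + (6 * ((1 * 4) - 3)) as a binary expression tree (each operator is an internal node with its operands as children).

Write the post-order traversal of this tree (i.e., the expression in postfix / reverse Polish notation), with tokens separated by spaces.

7 1 + 1 7 + * 6 1 4 * 3 - * +

Post-order on an expression tree gives postfix notation: for each operator, emit left operand, right operand, then the operator.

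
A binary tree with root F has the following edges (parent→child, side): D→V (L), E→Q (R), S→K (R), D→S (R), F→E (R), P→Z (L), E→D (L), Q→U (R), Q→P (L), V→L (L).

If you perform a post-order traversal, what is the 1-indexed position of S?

4

Post-order visits the left subtree, then the right subtree, then the node.
At F: no left child.
At F: go right to E.
  At E: go left to D.
    At D: go left to V.
      At V: go left to L.
        L is a leaf — visit L.
      At V: no right child.
      Visit V.
    At D: go right to S.
      At S: no left child.
      At S: go right to K.
        K is a leaf — visit K.
      Visit S.
    Visit D.
  At E: go right to Q.
    At Q: go left to P.
      At P: go left to Z.
        Z is a leaf — visit Z.
      At P: no right child.
      Visit P.
    At Q: go right to U.
      U is a leaf — visit U.
    Visit Q.
  Visit E.
Visit F.
Full post-order sequence: L, V, K, S, D, Z, P, U, Q, E, F.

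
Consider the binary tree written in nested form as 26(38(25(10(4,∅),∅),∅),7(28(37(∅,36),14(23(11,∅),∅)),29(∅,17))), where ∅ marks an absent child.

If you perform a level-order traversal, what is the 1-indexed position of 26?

Level-order visits nodes level by level from the root, left to right within each level.
Level 0: 26
Level 1: 38, 7
Level 2: 25, 28, 29
Level 3: 10, 37, 14, 17
Level 4: 4, 36, 23
Level 5: 11
Full level-order sequence: 26, 38, 7, 25, 28, 29, 10, 37, 14, 17, 4, 36, 23, 11.

1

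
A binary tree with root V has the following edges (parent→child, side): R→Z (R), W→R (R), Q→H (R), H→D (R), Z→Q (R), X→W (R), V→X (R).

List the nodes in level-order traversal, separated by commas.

Level-order visits nodes level by level from the root, left to right within each level.
Level 0: V
Level 1: X
Level 2: W
Level 3: R
Level 4: Z
Level 5: Q
Level 6: H
Level 7: D

V, X, W, R, Z, Q, H, D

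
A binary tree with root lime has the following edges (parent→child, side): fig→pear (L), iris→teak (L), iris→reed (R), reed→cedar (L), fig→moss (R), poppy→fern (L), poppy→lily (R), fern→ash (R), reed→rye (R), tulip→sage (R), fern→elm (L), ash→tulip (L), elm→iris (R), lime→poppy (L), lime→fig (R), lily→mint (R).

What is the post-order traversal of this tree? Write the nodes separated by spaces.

teak cedar rye reed iris elm sage tulip ash fern mint lily poppy pear moss fig lime

Post-order visits the left subtree, then the right subtree, then the node.
At lime: go left to poppy.
  At poppy: go left to fern.
    At fern: go left to elm.
      At elm: no left child.
      At elm: go right to iris.
        At iris: go left to teak.
          teak is a leaf — visit teak.
        At iris: go right to reed.
          At reed: go left to cedar.
            cedar is a leaf — visit cedar.
          At reed: go right to rye.
            rye is a leaf — visit rye.
          Visit reed.
        Visit iris.
      Visit elm.
    At fern: go right to ash.
      At ash: go left to tulip.
        At tulip: no left child.
        At tulip: go right to sage.
          sage is a leaf — visit sage.
        Visit tulip.
      At ash: no right child.
      Visit ash.
    Visit fern.
  At poppy: go right to lily.
    At lily: no left child.
    At lily: go right to mint.
      mint is a leaf — visit mint.
    Visit lily.
  Visit poppy.
At lime: go right to fig.
  At fig: go left to pear.
    pear is a leaf — visit pear.
  At fig: go right to moss.
    moss is a leaf — visit moss.
  Visit fig.
Visit lime.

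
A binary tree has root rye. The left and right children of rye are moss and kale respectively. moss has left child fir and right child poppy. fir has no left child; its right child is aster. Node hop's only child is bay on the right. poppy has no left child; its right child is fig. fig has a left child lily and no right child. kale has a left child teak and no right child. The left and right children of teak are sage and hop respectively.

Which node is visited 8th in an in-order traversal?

In-order visits the left subtree, then the node, then the right subtree.
At rye: go left to moss.
  At moss: go left to fir.
    At fir: no left child.
    Visit fir.
    At fir: go right to aster.
      aster is a leaf — visit aster.
  Visit moss.
  At moss: go right to poppy.
    At poppy: no left child.
    Visit poppy.
    At poppy: go right to fig.
      At fig: go left to lily.
        lily is a leaf — visit lily.
      Visit fig.
      At fig: no right child.
Visit rye.
At rye: go right to kale.
  At kale: go left to teak.
    At teak: go left to sage.
      sage is a leaf — visit sage.
    Visit teak.
    At teak: go right to hop.
      At hop: no left child.
      Visit hop.
      At hop: go right to bay.
        bay is a leaf — visit bay.
  Visit kale.
  At kale: no right child.
Full in-order sequence: fir, aster, moss, poppy, lily, fig, rye, sage, teak, hop, bay, kale.

sage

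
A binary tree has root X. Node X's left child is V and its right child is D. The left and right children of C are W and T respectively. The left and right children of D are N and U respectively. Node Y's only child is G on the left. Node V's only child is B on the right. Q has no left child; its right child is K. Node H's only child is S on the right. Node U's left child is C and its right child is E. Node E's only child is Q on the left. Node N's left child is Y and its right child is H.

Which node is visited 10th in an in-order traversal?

In-order visits the left subtree, then the node, then the right subtree.
At X: go left to V.
  At V: no left child.
  Visit V.
  At V: go right to B.
    B is a leaf — visit B.
Visit X.
At X: go right to D.
  At D: go left to N.
    At N: go left to Y.
      At Y: go left to G.
        G is a leaf — visit G.
      Visit Y.
      At Y: no right child.
    Visit N.
    At N: go right to H.
      At H: no left child.
      Visit H.
      At H: go right to S.
        S is a leaf — visit S.
  Visit D.
  At D: go right to U.
    At U: go left to C.
      At C: go left to W.
        W is a leaf — visit W.
      Visit C.
      At C: go right to T.
        T is a leaf — visit T.
    Visit U.
    At U: go right to E.
      At E: go left to Q.
        At Q: no left child.
        Visit Q.
        At Q: go right to K.
          K is a leaf — visit K.
      Visit E.
      At E: no right child.
Full in-order sequence: V, B, X, G, Y, N, H, S, D, W, C, T, U, Q, K, E.

W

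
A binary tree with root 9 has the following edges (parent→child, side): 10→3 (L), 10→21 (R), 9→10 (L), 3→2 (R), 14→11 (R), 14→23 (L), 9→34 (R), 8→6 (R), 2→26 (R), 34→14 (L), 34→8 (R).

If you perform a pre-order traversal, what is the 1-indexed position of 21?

Pre-order visits the node, then its left subtree, then its right subtree.
Visit 9.
At 9: go left to 10.
  Visit 10.
  At 10: go left to 3.
    Visit 3.
    At 3: no left child.
    At 3: go right to 2.
      Visit 2.
      At 2: no left child.
      At 2: go right to 26.
        26 is a leaf — visit 26.
  At 10: go right to 21.
    21 is a leaf — visit 21.
At 9: go right to 34.
  Visit 34.
  At 34: go left to 14.
    Visit 14.
    At 14: go left to 23.
      23 is a leaf — visit 23.
    At 14: go right to 11.
      11 is a leaf — visit 11.
  At 34: go right to 8.
    Visit 8.
    At 8: no left child.
    At 8: go right to 6.
      6 is a leaf — visit 6.
Full pre-order sequence: 9, 10, 3, 2, 26, 21, 34, 14, 23, 11, 8, 6.

6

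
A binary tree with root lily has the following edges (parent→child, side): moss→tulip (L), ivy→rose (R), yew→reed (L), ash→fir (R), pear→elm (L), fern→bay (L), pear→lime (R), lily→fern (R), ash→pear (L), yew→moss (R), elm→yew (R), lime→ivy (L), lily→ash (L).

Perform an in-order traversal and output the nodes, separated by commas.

In-order visits the left subtree, then the node, then the right subtree.
At lily: go left to ash.
  At ash: go left to pear.
    At pear: go left to elm.
      At elm: no left child.
      Visit elm.
      At elm: go right to yew.
        At yew: go left to reed.
          reed is a leaf — visit reed.
        Visit yew.
        At yew: go right to moss.
          At moss: go left to tulip.
            tulip is a leaf — visit tulip.
          Visit moss.
          At moss: no right child.
    Visit pear.
    At pear: go right to lime.
      At lime: go left to ivy.
        At ivy: no left child.
        Visit ivy.
        At ivy: go right to rose.
          rose is a leaf — visit rose.
      Visit lime.
      At lime: no right child.
  Visit ash.
  At ash: go right to fir.
    fir is a leaf — visit fir.
Visit lily.
At lily: go right to fern.
  At fern: go left to bay.
    bay is a leaf — visit bay.
  Visit fern.
  At fern: no right child.

elm, reed, yew, tulip, moss, pear, ivy, rose, lime, ash, fir, lily, bay, fern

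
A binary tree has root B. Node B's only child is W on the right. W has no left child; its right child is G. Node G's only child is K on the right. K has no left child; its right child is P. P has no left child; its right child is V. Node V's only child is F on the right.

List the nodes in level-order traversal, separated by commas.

B, W, G, K, P, V, F

Level-order visits nodes level by level from the root, left to right within each level.
Level 0: B
Level 1: W
Level 2: G
Level 3: K
Level 4: P
Level 5: V
Level 6: F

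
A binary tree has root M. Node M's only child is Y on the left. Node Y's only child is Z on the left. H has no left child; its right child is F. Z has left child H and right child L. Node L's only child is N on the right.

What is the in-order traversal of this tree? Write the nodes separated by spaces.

H F Z L N Y M

In-order visits the left subtree, then the node, then the right subtree.
At M: go left to Y.
  At Y: go left to Z.
    At Z: go left to H.
      At H: no left child.
      Visit H.
      At H: go right to F.
        F is a leaf — visit F.
    Visit Z.
    At Z: go right to L.
      At L: no left child.
      Visit L.
      At L: go right to N.
        N is a leaf — visit N.
  Visit Y.
  At Y: no right child.
Visit M.
At M: no right child.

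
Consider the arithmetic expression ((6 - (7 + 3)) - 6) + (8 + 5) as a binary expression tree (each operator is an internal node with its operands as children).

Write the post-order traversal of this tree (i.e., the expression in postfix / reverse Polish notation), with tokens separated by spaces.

Post-order on an expression tree gives postfix notation: for each operator, emit left operand, right operand, then the operator.

6 7 3 + - 6 - 8 5 + +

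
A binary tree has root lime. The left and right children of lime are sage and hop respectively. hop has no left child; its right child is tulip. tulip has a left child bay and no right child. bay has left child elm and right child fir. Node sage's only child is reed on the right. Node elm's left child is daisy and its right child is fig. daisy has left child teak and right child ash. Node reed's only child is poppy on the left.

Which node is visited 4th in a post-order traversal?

teak

Post-order visits the left subtree, then the right subtree, then the node.
At lime: go left to sage.
  At sage: no left child.
  At sage: go right to reed.
    At reed: go left to poppy.
      poppy is a leaf — visit poppy.
    At reed: no right child.
    Visit reed.
  Visit sage.
At lime: go right to hop.
  At hop: no left child.
  At hop: go right to tulip.
    At tulip: go left to bay.
      At bay: go left to elm.
        At elm: go left to daisy.
          At daisy: go left to teak.
            teak is a leaf — visit teak.
          At daisy: go right to ash.
            ash is a leaf — visit ash.
          Visit daisy.
        At elm: go right to fig.
          fig is a leaf — visit fig.
        Visit elm.
      At bay: go right to fir.
        fir is a leaf — visit fir.
      Visit bay.
    At tulip: no right child.
    Visit tulip.
  Visit hop.
Visit lime.
Full post-order sequence: poppy, reed, sage, teak, ash, daisy, fig, elm, fir, bay, tulip, hop, lime.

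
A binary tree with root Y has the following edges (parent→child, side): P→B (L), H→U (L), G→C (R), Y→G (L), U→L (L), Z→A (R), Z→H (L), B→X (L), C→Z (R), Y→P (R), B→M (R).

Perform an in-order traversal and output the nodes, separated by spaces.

G C L U H Z A Y X B M P

In-order visits the left subtree, then the node, then the right subtree.
At Y: go left to G.
  At G: no left child.
  Visit G.
  At G: go right to C.
    At C: no left child.
    Visit C.
    At C: go right to Z.
      At Z: go left to H.
        At H: go left to U.
          At U: go left to L.
            L is a leaf — visit L.
          Visit U.
          At U: no right child.
        Visit H.
        At H: no right child.
      Visit Z.
      At Z: go right to A.
        A is a leaf — visit A.
Visit Y.
At Y: go right to P.
  At P: go left to B.
    At B: go left to X.
      X is a leaf — visit X.
    Visit B.
    At B: go right to M.
      M is a leaf — visit M.
  Visit P.
  At P: no right child.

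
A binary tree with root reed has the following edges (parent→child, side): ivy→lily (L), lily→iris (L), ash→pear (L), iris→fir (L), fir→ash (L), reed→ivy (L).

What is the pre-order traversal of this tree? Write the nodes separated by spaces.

reed ivy lily iris fir ash pear

Pre-order visits the node, then its left subtree, then its right subtree.
Visit reed.
At reed: go left to ivy.
  Visit ivy.
  At ivy: go left to lily.
    Visit lily.
    At lily: go left to iris.
      Visit iris.
      At iris: go left to fir.
        Visit fir.
        At fir: go left to ash.
          Visit ash.
          At ash: go left to pear.
            pear is a leaf — visit pear.
          At ash: no right child.
        At fir: no right child.
      At iris: no right child.
    At lily: no right child.
  At ivy: no right child.
At reed: no right child.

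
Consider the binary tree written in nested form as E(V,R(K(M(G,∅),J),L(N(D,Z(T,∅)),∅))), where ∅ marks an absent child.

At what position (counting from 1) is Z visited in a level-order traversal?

Level-order visits nodes level by level from the root, left to right within each level.
Level 0: E
Level 1: V, R
Level 2: K, L
Level 3: M, J, N
Level 4: G, D, Z
Level 5: T
Full level-order sequence: E, V, R, K, L, M, J, N, G, D, Z, T.

11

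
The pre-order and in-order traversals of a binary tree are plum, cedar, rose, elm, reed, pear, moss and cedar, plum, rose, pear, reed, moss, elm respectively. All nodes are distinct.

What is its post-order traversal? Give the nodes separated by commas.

cedar, pear, moss, reed, elm, rose, plum

The first element of pre-order is the root; it splits in-order into left and right subtrees.
Root plum: left subtree has 1 node {cedar}, right has 5 {rose, pear, reed, moss, elm}.
  Root rose: left subtree has 0 nodes { }, right has 4 {pear, reed, moss, elm}.
    Root elm: left subtree has 3 nodes {pear, reed, moss}, right has 0 { }.
      Root reed: left subtree has 1 node {pear}, right has 1 {moss}.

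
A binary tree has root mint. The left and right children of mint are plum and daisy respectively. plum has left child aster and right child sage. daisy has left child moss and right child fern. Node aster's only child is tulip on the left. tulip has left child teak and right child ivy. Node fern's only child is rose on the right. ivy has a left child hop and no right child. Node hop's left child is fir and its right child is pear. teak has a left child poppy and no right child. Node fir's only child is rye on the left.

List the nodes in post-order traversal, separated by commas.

Post-order visits the left subtree, then the right subtree, then the node.
At mint: go left to plum.
  At plum: go left to aster.
    At aster: go left to tulip.
      At tulip: go left to teak.
        At teak: go left to poppy.
          poppy is a leaf — visit poppy.
        At teak: no right child.
        Visit teak.
      At tulip: go right to ivy.
        At ivy: go left to hop.
          At hop: go left to fir.
            At fir: go left to rye.
              rye is a leaf — visit rye.
            At fir: no right child.
            Visit fir.
          At hop: go right to pear.
            pear is a leaf — visit pear.
          Visit hop.
        At ivy: no right child.
        Visit ivy.
      Visit tulip.
    At aster: no right child.
    Visit aster.
  At plum: go right to sage.
    sage is a leaf — visit sage.
  Visit plum.
At mint: go right to daisy.
  At daisy: go left to moss.
    moss is a leaf — visit moss.
  At daisy: go right to fern.
    At fern: no left child.
    At fern: go right to rose.
      rose is a leaf — visit rose.
    Visit fern.
  Visit daisy.
Visit mint.

poppy, teak, rye, fir, pear, hop, ivy, tulip, aster, sage, plum, moss, rose, fern, daisy, mint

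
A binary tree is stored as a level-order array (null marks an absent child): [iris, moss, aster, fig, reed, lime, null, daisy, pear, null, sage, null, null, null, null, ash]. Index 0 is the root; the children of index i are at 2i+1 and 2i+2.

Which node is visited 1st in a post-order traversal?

ash

Post-order visits the left subtree, then the right subtree, then the node.
At iris: go left to moss.
  At moss: go left to fig.
    At fig: go left to daisy.
      At daisy: go left to ash.
        ash is a leaf — visit ash.
      At daisy: no right child.
      Visit daisy.
    At fig: go right to pear.
      pear is a leaf — visit pear.
    Visit fig.
  At moss: go right to reed.
    At reed: no left child.
    At reed: go right to sage.
      sage is a leaf — visit sage.
    Visit reed.
  Visit moss.
At iris: go right to aster.
  At aster: go left to lime.
    lime is a leaf — visit lime.
  At aster: no right child.
  Visit aster.
Visit iris.
Full post-order sequence: ash, daisy, pear, fig, sage, reed, moss, lime, aster, iris.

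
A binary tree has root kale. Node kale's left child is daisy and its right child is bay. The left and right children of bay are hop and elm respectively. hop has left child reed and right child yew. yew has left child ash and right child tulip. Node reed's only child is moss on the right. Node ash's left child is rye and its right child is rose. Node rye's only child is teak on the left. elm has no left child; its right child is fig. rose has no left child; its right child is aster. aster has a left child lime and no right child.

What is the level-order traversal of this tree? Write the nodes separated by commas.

kale, daisy, bay, hop, elm, reed, yew, fig, moss, ash, tulip, rye, rose, teak, aster, lime

Level-order visits nodes level by level from the root, left to right within each level.
Level 0: kale
Level 1: daisy, bay
Level 2: hop, elm
Level 3: reed, yew, fig
Level 4: moss, ash, tulip
Level 5: rye, rose
Level 6: teak, aster
Level 7: lime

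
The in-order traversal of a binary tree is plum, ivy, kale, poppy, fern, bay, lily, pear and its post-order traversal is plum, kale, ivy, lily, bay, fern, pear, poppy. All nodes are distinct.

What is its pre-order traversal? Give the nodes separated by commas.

The last element of post-order is the root; it splits in-order into left and right subtrees.
Root poppy: left subtree has 3 nodes {plum, ivy, kale}, right has 4 {fern, bay, lily, pear}.
  Root ivy: left subtree has 1 node {plum}, right has 1 {kale}.
  Root pear: left subtree has 3 nodes {fern, bay, lily}, right has 0 { }.
    Root fern: left subtree has 0 nodes { }, right has 2 {bay, lily}.
      Root bay: left subtree has 0 nodes { }, right has 1 {lily}.

poppy, ivy, plum, kale, pear, fern, bay, lily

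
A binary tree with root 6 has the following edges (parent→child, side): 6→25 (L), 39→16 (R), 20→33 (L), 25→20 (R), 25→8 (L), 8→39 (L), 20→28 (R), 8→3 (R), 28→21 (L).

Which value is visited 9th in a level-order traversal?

Level-order visits nodes level by level from the root, left to right within each level.
Level 0: 6
Level 1: 25
Level 2: 8, 20
Level 3: 39, 3, 33, 28
Level 4: 16, 21
Full level-order sequence: 6, 25, 8, 20, 39, 3, 33, 28, 16, 21.

16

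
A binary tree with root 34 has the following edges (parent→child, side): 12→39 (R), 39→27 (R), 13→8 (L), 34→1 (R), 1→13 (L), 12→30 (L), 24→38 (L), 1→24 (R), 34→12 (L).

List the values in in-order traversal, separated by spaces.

30 12 39 27 34 8 13 1 38 24

In-order visits the left subtree, then the node, then the right subtree.
At 34: go left to 12.
  At 12: go left to 30.
    30 is a leaf — visit 30.
  Visit 12.
  At 12: go right to 39.
    At 39: no left child.
    Visit 39.
    At 39: go right to 27.
      27 is a leaf — visit 27.
Visit 34.
At 34: go right to 1.
  At 1: go left to 13.
    At 13: go left to 8.
      8 is a leaf — visit 8.
    Visit 13.
    At 13: no right child.
  Visit 1.
  At 1: go right to 24.
    At 24: go left to 38.
      38 is a leaf — visit 38.
    Visit 24.
    At 24: no right child.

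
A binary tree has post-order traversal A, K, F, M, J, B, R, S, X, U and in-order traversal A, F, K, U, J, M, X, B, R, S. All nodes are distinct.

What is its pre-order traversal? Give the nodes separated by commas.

U, F, A, K, X, J, M, S, R, B

The last element of post-order is the root; it splits in-order into left and right subtrees.
Root U: left subtree has 3 nodes {A, F, K}, right has 6 {J, M, X, B, R, S}.
  Root F: left subtree has 1 node {A}, right has 1 {K}.
  Root X: left subtree has 2 nodes {J, M}, right has 3 {B, R, S}.
    Root J: left subtree has 0 nodes { }, right has 1 {M}.
    Root S: left subtree has 2 nodes {B, R}, right has 0 { }.
      Root R: left subtree has 1 node {B}, right has 0 { }.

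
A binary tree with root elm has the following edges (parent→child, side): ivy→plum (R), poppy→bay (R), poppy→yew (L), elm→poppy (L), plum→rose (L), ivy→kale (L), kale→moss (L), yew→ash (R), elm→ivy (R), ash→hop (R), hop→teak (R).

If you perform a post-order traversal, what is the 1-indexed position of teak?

Post-order visits the left subtree, then the right subtree, then the node.
At elm: go left to poppy.
  At poppy: go left to yew.
    At yew: no left child.
    At yew: go right to ash.
      At ash: no left child.
      At ash: go right to hop.
        At hop: no left child.
        At hop: go right to teak.
          teak is a leaf — visit teak.
        Visit hop.
      Visit ash.
    Visit yew.
  At poppy: go right to bay.
    bay is a leaf — visit bay.
  Visit poppy.
At elm: go right to ivy.
  At ivy: go left to kale.
    At kale: go left to moss.
      moss is a leaf — visit moss.
    At kale: no right child.
    Visit kale.
  At ivy: go right to plum.
    At plum: go left to rose.
      rose is a leaf — visit rose.
    At plum: no right child.
    Visit plum.
  Visit ivy.
Visit elm.
Full post-order sequence: teak, hop, ash, yew, bay, poppy, moss, kale, rose, plum, ivy, elm.

1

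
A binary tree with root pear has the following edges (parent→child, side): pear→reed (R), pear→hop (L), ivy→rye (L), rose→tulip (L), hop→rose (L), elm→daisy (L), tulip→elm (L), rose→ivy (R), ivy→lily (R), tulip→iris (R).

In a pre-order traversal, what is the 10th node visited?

lily

Pre-order visits the node, then its left subtree, then its right subtree.
Visit pear.
At pear: go left to hop.
  Visit hop.
  At hop: go left to rose.
    Visit rose.
    At rose: go left to tulip.
      Visit tulip.
      At tulip: go left to elm.
        Visit elm.
        At elm: go left to daisy.
          daisy is a leaf — visit daisy.
        At elm: no right child.
      At tulip: go right to iris.
        iris is a leaf — visit iris.
    At rose: go right to ivy.
      Visit ivy.
      At ivy: go left to rye.
        rye is a leaf — visit rye.
      At ivy: go right to lily.
        lily is a leaf — visit lily.
  At hop: no right child.
At pear: go right to reed.
  reed is a leaf — visit reed.
Full pre-order sequence: pear, hop, rose, tulip, elm, daisy, iris, ivy, rye, lily, reed.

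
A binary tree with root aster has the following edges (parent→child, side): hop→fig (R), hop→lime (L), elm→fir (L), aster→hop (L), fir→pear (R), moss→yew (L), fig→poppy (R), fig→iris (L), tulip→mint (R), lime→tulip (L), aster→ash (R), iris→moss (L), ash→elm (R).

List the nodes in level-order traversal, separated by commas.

aster, hop, ash, lime, fig, elm, tulip, iris, poppy, fir, mint, moss, pear, yew

Level-order visits nodes level by level from the root, left to right within each level.
Level 0: aster
Level 1: hop, ash
Level 2: lime, fig, elm
Level 3: tulip, iris, poppy, fir
Level 4: mint, moss, pear
Level 5: yew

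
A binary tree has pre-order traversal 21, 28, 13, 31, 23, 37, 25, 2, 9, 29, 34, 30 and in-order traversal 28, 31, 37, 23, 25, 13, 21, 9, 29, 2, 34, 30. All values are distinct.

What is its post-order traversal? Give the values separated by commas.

37, 25, 23, 31, 13, 28, 29, 9, 30, 34, 2, 21

The first element of pre-order is the root; it splits in-order into left and right subtrees.
Root 21: left subtree has 6 nodes {28, 31, 37, 23, 25, 13}, right has 5 {9, 29, 2, 34, 30}.
  Root 28: left subtree has 0 nodes { }, right has 5 {31, 37, 23, 25, 13}.
    Root 13: left subtree has 4 nodes {31, 37, 23, 25}, right has 0 { }.
      Root 31: left subtree has 0 nodes { }, right has 3 {37, 23, 25}.
        Root 23: left subtree has 1 node {37}, right has 1 {25}.
  Root 2: left subtree has 2 nodes {9, 29}, right has 2 {34, 30}.
    Root 9: left subtree has 0 nodes { }, right has 1 {29}.
    Root 34: left subtree has 0 nodes { }, right has 1 {30}.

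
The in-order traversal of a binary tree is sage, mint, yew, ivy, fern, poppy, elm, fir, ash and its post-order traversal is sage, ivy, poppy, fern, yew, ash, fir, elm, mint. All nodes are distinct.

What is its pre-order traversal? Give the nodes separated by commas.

The last element of post-order is the root; it splits in-order into left and right subtrees.
Root mint: left subtree has 1 node {sage}, right has 7 {yew, ivy, fern, poppy, elm, fir, ash}.
  Root elm: left subtree has 4 nodes {yew, ivy, fern, poppy}, right has 2 {fir, ash}.
    Root yew: left subtree has 0 nodes { }, right has 3 {ivy, fern, poppy}.
      Root fern: left subtree has 1 node {ivy}, right has 1 {poppy}.
    Root fir: left subtree has 0 nodes { }, right has 1 {ash}.

mint, sage, elm, yew, fern, ivy, poppy, fir, ash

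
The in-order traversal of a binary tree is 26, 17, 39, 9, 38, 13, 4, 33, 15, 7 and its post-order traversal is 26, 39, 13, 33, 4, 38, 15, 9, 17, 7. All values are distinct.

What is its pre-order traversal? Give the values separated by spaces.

7 17 26 9 39 15 38 4 13 33

The last element of post-order is the root; it splits in-order into left and right subtrees.
Root 7: left subtree has 9 nodes {26, 17, 39, 9, 38, 13, 4, 33, 15}, right has 0 { }.
  Root 17: left subtree has 1 node {26}, right has 7 {39, 9, 38, 13, 4, 33, 15}.
    Root 9: left subtree has 1 node {39}, right has 5 {38, 13, 4, 33, 15}.
      Root 15: left subtree has 4 nodes {38, 13, 4, 33}, right has 0 { }.
        Root 38: left subtree has 0 nodes { }, right has 3 {13, 4, 33}.
          Root 4: left subtree has 1 node {13}, right has 1 {33}.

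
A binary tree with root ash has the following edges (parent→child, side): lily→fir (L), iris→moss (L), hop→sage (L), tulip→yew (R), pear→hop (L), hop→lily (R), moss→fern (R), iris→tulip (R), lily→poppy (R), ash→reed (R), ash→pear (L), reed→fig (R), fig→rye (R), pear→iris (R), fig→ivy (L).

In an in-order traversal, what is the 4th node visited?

lily

In-order visits the left subtree, then the node, then the right subtree.
At ash: go left to pear.
  At pear: go left to hop.
    At hop: go left to sage.
      sage is a leaf — visit sage.
    Visit hop.
    At hop: go right to lily.
      At lily: go left to fir.
        fir is a leaf — visit fir.
      Visit lily.
      At lily: go right to poppy.
        poppy is a leaf — visit poppy.
  Visit pear.
  At pear: go right to iris.
    At iris: go left to moss.
      At moss: no left child.
      Visit moss.
      At moss: go right to fern.
        fern is a leaf — visit fern.
    Visit iris.
    At iris: go right to tulip.
      At tulip: no left child.
      Visit tulip.
      At tulip: go right to yew.
        yew is a leaf — visit yew.
Visit ash.
At ash: go right to reed.
  At reed: no left child.
  Visit reed.
  At reed: go right to fig.
    At fig: go left to ivy.
      ivy is a leaf — visit ivy.
    Visit fig.
    At fig: go right to rye.
      rye is a leaf — visit rye.
Full in-order sequence: sage, hop, fir, lily, poppy, pear, moss, fern, iris, tulip, yew, ash, reed, ivy, fig, rye.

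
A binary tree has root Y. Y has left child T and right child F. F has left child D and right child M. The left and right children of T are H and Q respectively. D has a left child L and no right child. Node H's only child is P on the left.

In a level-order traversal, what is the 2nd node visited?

Level-order visits nodes level by level from the root, left to right within each level.
Level 0: Y
Level 1: T, F
Level 2: H, Q, D, M
Level 3: P, L
Full level-order sequence: Y, T, F, H, Q, D, M, P, L.

T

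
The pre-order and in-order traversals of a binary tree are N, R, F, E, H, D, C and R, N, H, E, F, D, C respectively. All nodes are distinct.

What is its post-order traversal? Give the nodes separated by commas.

R, H, E, C, D, F, N

The first element of pre-order is the root; it splits in-order into left and right subtrees.
Root N: left subtree has 1 node {R}, right has 5 {H, E, F, D, C}.
  Root F: left subtree has 2 nodes {H, E}, right has 2 {D, C}.
    Root E: left subtree has 1 node {H}, right has 0 { }.
    Root D: left subtree has 0 nodes { }, right has 1 {C}.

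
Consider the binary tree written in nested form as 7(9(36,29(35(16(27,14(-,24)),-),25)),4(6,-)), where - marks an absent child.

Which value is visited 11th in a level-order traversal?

Level-order visits nodes level by level from the root, left to right within each level.
Level 0: 7
Level 1: 9, 4
Level 2: 36, 29, 6
Level 3: 35, 25
Level 4: 16
Level 5: 27, 14
Level 6: 24
Full level-order sequence: 7, 9, 4, 36, 29, 6, 35, 25, 16, 27, 14, 24.

14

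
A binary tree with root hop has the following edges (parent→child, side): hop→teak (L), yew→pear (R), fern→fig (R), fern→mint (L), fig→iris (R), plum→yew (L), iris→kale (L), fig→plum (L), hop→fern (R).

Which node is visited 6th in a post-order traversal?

Post-order visits the left subtree, then the right subtree, then the node.
At hop: go left to teak.
  teak is a leaf — visit teak.
At hop: go right to fern.
  At fern: go left to mint.
    mint is a leaf — visit mint.
  At fern: go right to fig.
    At fig: go left to plum.
      At plum: go left to yew.
        At yew: no left child.
        At yew: go right to pear.
          pear is a leaf — visit pear.
        Visit yew.
      At plum: no right child.
      Visit plum.
    At fig: go right to iris.
      At iris: go left to kale.
        kale is a leaf — visit kale.
      At iris: no right child.
      Visit iris.
    Visit fig.
  Visit fern.
Visit hop.
Full post-order sequence: teak, mint, pear, yew, plum, kale, iris, fig, fern, hop.

kale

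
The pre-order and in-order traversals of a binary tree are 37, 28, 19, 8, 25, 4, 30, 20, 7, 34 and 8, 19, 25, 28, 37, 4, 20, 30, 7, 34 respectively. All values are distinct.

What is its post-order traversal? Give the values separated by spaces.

The first element of pre-order is the root; it splits in-order into left and right subtrees.
Root 37: left subtree has 4 nodes {8, 19, 25, 28}, right has 5 {4, 20, 30, 7, 34}.
  Root 28: left subtree has 3 nodes {8, 19, 25}, right has 0 { }.
    Root 19: left subtree has 1 node {8}, right has 1 {25}.
  Root 4: left subtree has 0 nodes { }, right has 4 {20, 30, 7, 34}.
    Root 30: left subtree has 1 node {20}, right has 2 {7, 34}.
      Root 7: left subtree has 0 nodes { }, right has 1 {34}.

8 25 19 28 20 34 7 30 4 37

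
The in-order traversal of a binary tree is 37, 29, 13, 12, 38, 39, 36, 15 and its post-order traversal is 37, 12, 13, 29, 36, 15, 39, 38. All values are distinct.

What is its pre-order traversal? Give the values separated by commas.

38, 29, 37, 13, 12, 39, 15, 36

The last element of post-order is the root; it splits in-order into left and right subtrees.
Root 38: left subtree has 4 nodes {37, 29, 13, 12}, right has 3 {39, 36, 15}.
  Root 29: left subtree has 1 node {37}, right has 2 {13, 12}.
    Root 13: left subtree has 0 nodes { }, right has 1 {12}.
  Root 39: left subtree has 0 nodes { }, right has 2 {36, 15}.
    Root 15: left subtree has 1 node {36}, right has 0 { }.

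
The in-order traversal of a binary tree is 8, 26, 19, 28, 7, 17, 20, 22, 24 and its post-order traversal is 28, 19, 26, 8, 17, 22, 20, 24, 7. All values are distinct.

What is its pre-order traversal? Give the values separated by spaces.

The last element of post-order is the root; it splits in-order into left and right subtrees.
Root 7: left subtree has 4 nodes {8, 26, 19, 28}, right has 4 {17, 20, 22, 24}.
  Root 8: left subtree has 0 nodes { }, right has 3 {26, 19, 28}.
    Root 26: left subtree has 0 nodes { }, right has 2 {19, 28}.
      Root 19: left subtree has 0 nodes { }, right has 1 {28}.
  Root 24: left subtree has 3 nodes {17, 20, 22}, right has 0 { }.
    Root 20: left subtree has 1 node {17}, right has 1 {22}.

7 8 26 19 28 24 20 17 22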